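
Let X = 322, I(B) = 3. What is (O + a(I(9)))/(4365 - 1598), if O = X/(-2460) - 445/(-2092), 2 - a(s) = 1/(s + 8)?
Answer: 28176139/39159635460 ≈ 0.00071952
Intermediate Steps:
a(s) = 2 - 1/(8 + s) (a(s) = 2 - 1/(s + 8) = 2 - 1/(8 + s))
O = 105269/1286580 (O = 322/(-2460) - 445/(-2092) = 322*(-1/2460) - 445*(-1/2092) = -161/1230 + 445/2092 = 105269/1286580 ≈ 0.081821)
(O + a(I(9)))/(4365 - 1598) = (105269/1286580 + (15 + 2*3)/(8 + 3))/(4365 - 1598) = (105269/1286580 + (15 + 6)/11)/2767 = (105269/1286580 + (1/11)*21)*(1/2767) = (105269/1286580 + 21/11)*(1/2767) = (28176139/14152380)*(1/2767) = 28176139/39159635460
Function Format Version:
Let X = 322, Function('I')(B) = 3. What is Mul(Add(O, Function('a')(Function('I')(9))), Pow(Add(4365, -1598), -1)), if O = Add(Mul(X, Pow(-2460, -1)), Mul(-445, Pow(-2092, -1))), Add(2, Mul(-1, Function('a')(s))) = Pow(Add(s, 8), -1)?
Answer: Rational(28176139, 39159635460) ≈ 0.00071952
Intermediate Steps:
Function('a')(s) = Add(2, Mul(-1, Pow(Add(8, s), -1))) (Function('a')(s) = Add(2, Mul(-1, Pow(Add(s, 8), -1))) = Add(2, Mul(-1, Pow(Add(8, s), -1))))
O = Rational(105269, 1286580) (O = Add(Mul(322, Pow(-2460, -1)), Mul(-445, Pow(-2092, -1))) = Add(Mul(322, Rational(-1, 2460)), Mul(-445, Rational(-1, 2092))) = Add(Rational(-161, 1230), Rational(445, 2092)) = Rational(105269, 1286580) ≈ 0.081821)
Mul(Add(O, Function('a')(Function('I')(9))), Pow(Add(4365, -1598), -1)) = Mul(Add(Rational(105269, 1286580), Mul(Pow(Add(8, 3), -1), Add(15, Mul(2, 3)))), Pow(Add(4365, -1598), -1)) = Mul(Add(Rational(105269, 1286580), Mul(Pow(11, -1), Add(15, 6))), Pow(2767, -1)) = Mul(Add(Rational(105269, 1286580), Mul(Rational(1, 11), 21)), Rational(1, 2767)) = Mul(Add(Rational(105269, 1286580), Rational(21, 11)), Rational(1, 2767)) = Mul(Rational(28176139, 14152380), Rational(1, 2767)) = Rational(28176139, 39159635460)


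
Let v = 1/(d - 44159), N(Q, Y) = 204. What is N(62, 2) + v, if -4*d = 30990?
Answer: 21177850/103813 ≈ 204.00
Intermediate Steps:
d = -15495/2 (d = -¼*30990 = -15495/2 ≈ -7747.5)
v = -2/103813 (v = 1/(-15495/2 - 44159) = 1/(-103813/2) = -2/103813 ≈ -1.9265e-5)
N(62, 2) + v = 204 - 2/103813 = 21177850/103813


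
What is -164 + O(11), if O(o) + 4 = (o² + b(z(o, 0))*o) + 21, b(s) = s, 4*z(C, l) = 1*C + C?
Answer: 69/2 ≈ 34.500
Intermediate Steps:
z(C, l) = C/2 (z(C, l) = (1*C + C)/4 = (C + C)/4 = (2*C)/4 = C/2)
O(o) = 17 + 3*o²/2 (O(o) = -4 + ((o² + (o/2)*o) + 21) = -4 + ((o² + o²/2) + 21) = -4 + (3*o²/2 + 21) = -4 + (21 + 3*o²/2) = 17 + 3*o²/2)
-164 + O(11) = -164 + (17 + (3/2)*11²) = -164 + (17 + (3/2)*121) = -164 + (17 + 363/2) = -164 + 397/2 = 69/2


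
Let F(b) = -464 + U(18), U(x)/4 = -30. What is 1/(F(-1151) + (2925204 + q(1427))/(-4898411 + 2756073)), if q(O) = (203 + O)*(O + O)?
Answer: -1071169/629351308 ≈ -0.0017020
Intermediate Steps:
q(O) = 2*O*(203 + O) (q(O) = (203 + O)*(2*O) = 2*O*(203 + O))
U(x) = -120 (U(x) = 4*(-30) = -120)
F(b) = -584 (F(b) = -464 - 120 = -584)
1/(F(-1151) + (2925204 + q(1427))/(-4898411 + 2756073)) = 1/(-584 + (2925204 + 2*1427*(203 + 1427))/(-4898411 + 2756073)) = 1/(-584 + (2925204 + 2*1427*1630)/(-2142338)) = 1/(-584 + (2925204 + 4652020)*(-1/2142338)) = 1/(-584 + 7577224*(-1/2142338)) = 1/(-584 - 3788612/1071169) = 1/(-629351308/1071169) = -1071169/629351308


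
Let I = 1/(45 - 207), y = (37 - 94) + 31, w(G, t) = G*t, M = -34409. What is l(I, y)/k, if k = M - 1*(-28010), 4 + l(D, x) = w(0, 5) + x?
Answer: 10/2133 ≈ 0.0046882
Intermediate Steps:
y = -26 (y = -57 + 31 = -26)
I = -1/162 (I = 1/(-162) = -1/162 ≈ -0.0061728)
l(D, x) = -4 + x (l(D, x) = -4 + (0*5 + x) = -4 + (0 + x) = -4 + x)
k = -6399 (k = -34409 - 1*(-28010) = -34409 + 28010 = -6399)
l(I, y)/k = (-4 - 26)/(-6399) = -30*(-1/6399) = 10/2133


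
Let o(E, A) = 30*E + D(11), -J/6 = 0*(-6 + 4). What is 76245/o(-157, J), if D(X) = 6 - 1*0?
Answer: -25415/1568 ≈ -16.209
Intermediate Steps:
D(X) = 6 (D(X) = 6 + 0 = 6)
J = 0 (J = -0*(-6 + 4) = -0*(-2) = -6*0 = 0)
o(E, A) = 6 + 30*E (o(E, A) = 30*E + 6 = 6 + 30*E)
76245/o(-157, J) = 76245/(6 + 30*(-157)) = 76245/(6 - 4710) = 76245/(-4704) = 76245*(-1/4704) = -25415/1568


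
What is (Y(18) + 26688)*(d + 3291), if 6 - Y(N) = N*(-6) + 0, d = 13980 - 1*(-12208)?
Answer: 790096158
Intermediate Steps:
d = 26188 (d = 13980 + 12208 = 26188)
Y(N) = 6 + 6*N (Y(N) = 6 - (N*(-6) + 0) = 6 - (-6*N + 0) = 6 - (-6)*N = 6 + 6*N)
(Y(18) + 26688)*(d + 3291) = ((6 + 6*18) + 26688)*(26188 + 3291) = ((6 + 108) + 26688)*29479 = (114 + 26688)*29479 = 26802*29479 = 790096158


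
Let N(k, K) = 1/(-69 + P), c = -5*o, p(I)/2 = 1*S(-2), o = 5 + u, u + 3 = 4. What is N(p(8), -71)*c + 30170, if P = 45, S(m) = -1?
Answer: 120685/4 ≈ 30171.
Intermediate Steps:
u = 1 (u = -3 + 4 = 1)
o = 6 (o = 5 + 1 = 6)
p(I) = -2 (p(I) = 2*(1*(-1)) = 2*(-1) = -2)
c = -30 (c = -5*6 = -30)
N(k, K) = -1/24 (N(k, K) = 1/(-69 + 45) = 1/(-24) = -1/24)
N(p(8), -71)*c + 30170 = -1/24*(-30) + 30170 = 5/4 + 30170 = 120685/4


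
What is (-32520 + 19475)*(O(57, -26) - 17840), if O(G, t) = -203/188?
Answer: 43754534535/188 ≈ 2.3274e+8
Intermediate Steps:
O(G, t) = -203/188 (O(G, t) = -203*1/188 = -203/188)
(-32520 + 19475)*(O(57, -26) - 17840) = (-32520 + 19475)*(-203/188 - 17840) = -13045*(-3354123/188) = 43754534535/188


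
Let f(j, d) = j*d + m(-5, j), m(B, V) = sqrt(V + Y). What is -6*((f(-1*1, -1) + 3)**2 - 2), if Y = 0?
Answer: -78 - 48*I ≈ -78.0 - 48.0*I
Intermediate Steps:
m(B, V) = sqrt(V) (m(B, V) = sqrt(V + 0) = sqrt(V))
f(j, d) = sqrt(j) + d*j (f(j, d) = j*d + sqrt(j) = d*j + sqrt(j) = sqrt(j) + d*j)
-6*((f(-1*1, -1) + 3)**2 - 2) = -6*(((sqrt(-1*1) - (-1)) + 3)**2 - 2) = -6*(((sqrt(-1) - 1*(-1)) + 3)**2 - 2) = -6*(((I + 1) + 3)**2 - 2) = -6*(((1 + I) + 3)**2 - 2) = -6*((4 + I)**2 - 2) = -6*(-2 + (4 + I)**2) = 12 - 6*(4 + I)**2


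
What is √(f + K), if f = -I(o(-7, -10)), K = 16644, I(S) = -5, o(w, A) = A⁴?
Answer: √16649 ≈ 129.03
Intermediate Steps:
f = 5 (f = -1*(-5) = 5)
√(f + K) = √(5 + 16644) = √16649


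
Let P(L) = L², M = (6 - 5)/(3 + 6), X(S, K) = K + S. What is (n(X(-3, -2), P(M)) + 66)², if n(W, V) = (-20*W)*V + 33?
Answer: 65918161/6561 ≈ 10047.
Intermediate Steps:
M = ⅑ (M = 1/9 = 1*(⅑) = ⅑ ≈ 0.11111)
n(W, V) = 33 - 20*V*W (n(W, V) = -20*V*W + 33 = 33 - 20*V*W)
(n(X(-3, -2), P(M)) + 66)² = ((33 - 20*(⅑)²*(-2 - 3)) + 66)² = ((33 - 20*1/81*(-5)) + 66)² = ((33 + 100/81) + 66)² = (2773/81 + 66)² = (8119/81)² = 65918161/6561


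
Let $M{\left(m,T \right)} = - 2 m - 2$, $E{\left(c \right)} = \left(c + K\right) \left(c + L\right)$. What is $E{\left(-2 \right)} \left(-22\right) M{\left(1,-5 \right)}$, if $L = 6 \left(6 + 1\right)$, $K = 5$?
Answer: $10560$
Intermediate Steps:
$L = 42$ ($L = 6 \cdot 7 = 42$)
$E{\left(c \right)} = \left(5 + c\right) \left(42 + c\right)$ ($E{\left(c \right)} = \left(c + 5\right) \left(c + 42\right) = \left(5 + c\right) \left(42 + c\right)$)
$M{\left(m,T \right)} = -2 - 2 m$
$E{\left(-2 \right)} \left(-22\right) M{\left(1,-5 \right)} = \left(210 + \left(-2\right)^{2} + 47 \left(-2\right)\right) \left(-22\right) \left(-2 - 2\right) = \left(210 + 4 - 94\right) \left(-22\right) \left(-2 - 2\right) = 120 \left(-22\right) \left(-4\right) = \left(-2640\right) \left(-4\right) = 10560$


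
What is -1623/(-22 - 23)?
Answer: 541/15 ≈ 36.067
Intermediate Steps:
-1623/(-22 - 23) = -1623/(-45) = -1623*(-1/45) = 541/15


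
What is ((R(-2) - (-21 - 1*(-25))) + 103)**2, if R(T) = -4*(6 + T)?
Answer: 6889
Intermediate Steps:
R(T) = -24 - 4*T
((R(-2) - (-21 - 1*(-25))) + 103)**2 = (((-24 - 4*(-2)) - (-21 - 1*(-25))) + 103)**2 = (((-24 + 8) - (-21 + 25)) + 103)**2 = ((-16 - 1*4) + 103)**2 = ((-16 - 4) + 103)**2 = (-20 + 103)**2 = 83**2 = 6889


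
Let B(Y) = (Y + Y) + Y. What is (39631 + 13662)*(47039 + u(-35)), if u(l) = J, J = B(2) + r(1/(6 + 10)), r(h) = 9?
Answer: 2507648822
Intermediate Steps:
B(Y) = 3*Y (B(Y) = 2*Y + Y = 3*Y)
J = 15 (J = 3*2 + 9 = 6 + 9 = 15)
u(l) = 15
(39631 + 13662)*(47039 + u(-35)) = (39631 + 13662)*(47039 + 15) = 53293*47054 = 2507648822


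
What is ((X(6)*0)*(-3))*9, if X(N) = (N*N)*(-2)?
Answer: 0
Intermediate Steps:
X(N) = -2*N**2 (X(N) = N**2*(-2) = -2*N**2)
((X(6)*0)*(-3))*9 = ((-2*6**2*0)*(-3))*9 = ((-2*36*0)*(-3))*9 = (-72*0*(-3))*9 = (0*(-3))*9 = 0*9 = 0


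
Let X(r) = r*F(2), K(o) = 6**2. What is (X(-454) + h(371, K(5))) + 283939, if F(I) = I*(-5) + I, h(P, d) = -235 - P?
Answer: 286965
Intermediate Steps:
K(o) = 36
F(I) = -4*I (F(I) = -5*I + I = -4*I)
X(r) = -8*r (X(r) = r*(-4*2) = r*(-8) = -8*r)
(X(-454) + h(371, K(5))) + 283939 = (-8*(-454) + (-235 - 1*371)) + 283939 = (3632 + (-235 - 371)) + 283939 = (3632 - 606) + 283939 = 3026 + 283939 = 286965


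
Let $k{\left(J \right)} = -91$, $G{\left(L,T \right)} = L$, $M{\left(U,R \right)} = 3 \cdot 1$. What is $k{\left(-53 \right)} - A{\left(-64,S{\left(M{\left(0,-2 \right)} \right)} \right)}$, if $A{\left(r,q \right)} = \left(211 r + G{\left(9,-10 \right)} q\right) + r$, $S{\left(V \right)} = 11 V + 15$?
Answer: $13045$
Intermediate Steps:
$M{\left(U,R \right)} = 3$
$S{\left(V \right)} = 15 + 11 V$
$A{\left(r,q \right)} = 9 q + 212 r$ ($A{\left(r,q \right)} = \left(211 r + 9 q\right) + r = \left(9 q + 211 r\right) + r = 9 q + 212 r$)
$k{\left(-53 \right)} - A{\left(-64,S{\left(M{\left(0,-2 \right)} \right)} \right)} = -91 - \left(9 \left(15 + 11 \cdot 3\right) + 212 \left(-64\right)\right) = -91 - \left(9 \left(15 + 33\right) - 13568\right) = -91 - \left(9 \cdot 48 - 13568\right) = -91 - \left(432 - 13568\right) = -91 - -13136 = -91 + 13136 = 13045$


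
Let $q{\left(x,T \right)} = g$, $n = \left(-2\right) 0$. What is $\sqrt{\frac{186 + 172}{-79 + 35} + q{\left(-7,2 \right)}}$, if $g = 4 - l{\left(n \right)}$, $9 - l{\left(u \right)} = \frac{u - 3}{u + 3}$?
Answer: $\frac{i \sqrt{6842}}{22} \approx 3.7598 i$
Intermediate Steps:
$n = 0$
$l{\left(u \right)} = 9 - \frac{-3 + u}{3 + u}$ ($l{\left(u \right)} = 9 - \frac{u - 3}{u + 3} = 9 - \frac{-3 + u}{3 + u}$)
$g = -6$ ($g = 4 - \frac{2 \left(15 + 4 \cdot 0\right)}{3 + 0} = 4 - \frac{2 \left(15 + 0\right)}{3} = 4 - 2 \cdot \frac{1}{3} \cdot 15 = 4 - 10 = -6$)
$q{\left(x,T \right)} = -6$
$\sqrt{\frac{186 + 172}{-79 + 35} + q{\left(-7,2 \right)}} = \sqrt{\frac{186 + 172}{-79 + 35} - 6} = \sqrt{\frac{358}{-44} - 6} = \sqrt{358 \left(- \frac{1}{44}\right) - 6} = \sqrt{- \frac{179}{22} - 6} = \sqrt{- \frac{311}{22}} = \frac{i \sqrt{6842}}{22}$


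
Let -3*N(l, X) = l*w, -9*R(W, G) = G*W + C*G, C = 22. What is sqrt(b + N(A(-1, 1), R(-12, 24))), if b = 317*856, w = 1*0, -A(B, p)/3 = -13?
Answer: 2*sqrt(67838) ≈ 520.91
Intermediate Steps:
A(B, p) = 39 (A(B, p) = -3*(-13) = 39)
w = 0
R(W, G) = -22*G/9 - G*W/9 (R(W, G) = -(G*W + 22*G)/9 = -(22*G + G*W)/9 = -22*G/9 - G*W/9)
N(l, X) = 0 (N(l, X) = -l*0/3 = -1/3*0 = 0)
b = 271352
sqrt(b + N(A(-1, 1), R(-12, 24))) = sqrt(271352 + 0) = sqrt(271352) = 2*sqrt(67838)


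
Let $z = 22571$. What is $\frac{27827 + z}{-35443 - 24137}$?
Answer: $- \frac{25199}{29790} \approx -0.84589$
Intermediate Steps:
$\frac{27827 + z}{-35443 - 24137} = \frac{27827 + 22571}{-35443 - 24137} = \frac{50398}{-59580} = 50398 \left(- \frac{1}{59580}\right) = - \frac{25199}{29790}$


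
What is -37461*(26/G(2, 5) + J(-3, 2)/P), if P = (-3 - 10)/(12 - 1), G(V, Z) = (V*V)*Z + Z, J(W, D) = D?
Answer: 7941732/325 ≈ 24436.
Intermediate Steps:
G(V, Z) = Z + Z*V² (G(V, Z) = V²*Z + Z = Z*V² + Z = Z + Z*V²)
P = -13/11 ≈ -1.1818
-37461*(26/G(2, 5) + J(-3, 2)/P) = -37461*(26/((5*(1 + 2²))) + 2/(-13/11)) = -37461*(26/((5*(1 + 4))) + 2*(-11/13)) = -37461*(26/((5*5)) - 22/13) = -37461*(26/25 - 22/13) = -37461*(-212/325) = 7941732/325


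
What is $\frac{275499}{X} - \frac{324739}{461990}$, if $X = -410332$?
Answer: $- \frac{130264293179}{94784640340} \approx -1.3743$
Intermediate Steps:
$\frac{275499}{X} - \frac{324739}{461990} = \frac{275499}{-410332} - \frac{324739}{461990} = 275499 \left(- \frac{1}{410332}\right) - \frac{324739}{461990} = - \frac{275499}{410332} - \frac{324739}{461990} = - \frac{130264293179}{94784640340}$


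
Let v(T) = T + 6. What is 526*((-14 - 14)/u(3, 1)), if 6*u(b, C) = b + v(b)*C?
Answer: -7364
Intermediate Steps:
v(T) = 6 + T
u(b, C) = b/6 + C*(6 + b)/6 (u(b, C) = (b + (6 + b)*C)/6 = (b + C*(6 + b))/6 = b/6 + C*(6 + b)/6)
526*((-14 - 14)/u(3, 1)) = 526*((-14 - 14)/((⅙)*3 + (⅙)*1*(6 + 3))) = 526*(-28/(½ + (⅙)*1*9)) = 526*(-28/(½ + 3/2)) = 526*(-28/2) = 526*(-28*½) = 526*(-14) = -7364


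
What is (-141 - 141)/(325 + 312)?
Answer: -282/637 ≈ -0.44270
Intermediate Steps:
(-141 - 141)/(325 + 312) = -282/637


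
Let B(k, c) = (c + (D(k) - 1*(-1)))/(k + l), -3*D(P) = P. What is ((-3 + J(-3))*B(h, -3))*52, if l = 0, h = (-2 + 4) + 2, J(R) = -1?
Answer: 520/3 ≈ 173.33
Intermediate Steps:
D(P) = -P/3
h = 4 (h = 2 + 2 = 4)
B(k, c) = (1 + c - k/3)/k (B(k, c) = (c + (-k/3 - 1*(-1)))/(k + 0) = (c + (-k/3 + 1))/k = (c + (1 - k/3))/k = (1 + c - k/3)/k)
((-3 + J(-3))*B(h, -3))*52 = ((-3 - 1)*((1 - 3 - ⅓*4)/4))*52 = -(1 - 3 - 4/3)*52 = -(-10)/3*52 = -4*(-⅚)*52 = (10/3)*52 = 520/3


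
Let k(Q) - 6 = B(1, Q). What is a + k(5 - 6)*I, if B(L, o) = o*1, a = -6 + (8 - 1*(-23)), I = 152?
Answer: 785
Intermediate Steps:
a = 25 (a = -6 + (8 + 23) = -6 + 31 = 25)
B(L, o) = o
k(Q) = 6 + Q
a + k(5 - 6)*I = 25 + (6 + (5 - 6))*152 = 25 + (6 - 1)*152 = 25 + 5*152 = 25 + 760 = 785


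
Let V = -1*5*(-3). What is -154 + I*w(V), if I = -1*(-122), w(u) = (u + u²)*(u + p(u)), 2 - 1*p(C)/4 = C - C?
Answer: 673286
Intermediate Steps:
p(C) = 8 (p(C) = 8 - 4*(C - C) = 8 - 4*0 = 8 + 0 = 8)
V = 15 (V = -5*(-3) = 15)
w(u) = (8 + u)*(u + u²) (w(u) = (u + u²)*(u + 8) = (u + u²)*(8 + u) = (8 + u)*(u + u²))
I = 122
-154 + I*w(V) = -154 + 122*(15*(8 + 15² + 9*15)) = -154 + 122*(15*(8 + 225 + 135)) = -154 + 122*(15*368) = -154 + 122*5520 = -154 + 673440 = 673286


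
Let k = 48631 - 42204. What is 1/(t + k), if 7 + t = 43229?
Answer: 1/49649 ≈ 2.0141e-5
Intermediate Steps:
t = 43222 (t = -7 + 43229 = 43222)
k = 6427
1/(t + k) = 1/(43222 + 6427) = 1/49649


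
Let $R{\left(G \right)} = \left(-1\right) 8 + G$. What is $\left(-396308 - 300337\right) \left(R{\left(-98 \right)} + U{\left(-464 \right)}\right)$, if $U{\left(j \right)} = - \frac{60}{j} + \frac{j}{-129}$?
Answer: $\frac{355387641375}{4988} \approx 7.1249 \cdot 10^{7}$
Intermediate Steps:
$R{\left(G \right)} = -8 + G$
$U{\left(j \right)} = - \frac{60}{j} - \frac{j}{129}$ ($U{\left(j \right)} = - \frac{60}{j} + j \left(- \frac{1}{129}\right) = - \frac{60}{j} - \frac{j}{129}$)
$\left(-396308 - 300337\right) \left(R{\left(-98 \right)} + U{\left(-464 \right)}\right) = \left(-396308 - 300337\right) \left(\left(-8 - 98\right) - \left(- \frac{464}{129} + \frac{60}{-464}\right)\right) = - 696645 \left(-106 + \left(\left(-60\right) \left(- \frac{1}{464}\right) + \frac{464}{129}\right)\right) = - 696645 \left(-106 + \left(\frac{15}{116} + \frac{464}{129}\right)\right) = - 696645 \left(-106 + \frac{55759}{14964}\right) = \left(-696645\right) \left(- \frac{1530425}{14964}\right) = \frac{355387641375}{4988}$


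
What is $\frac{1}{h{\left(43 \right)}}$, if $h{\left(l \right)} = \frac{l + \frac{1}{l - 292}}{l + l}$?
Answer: $\frac{10707}{5353} \approx 2.0002$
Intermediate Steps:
$h{\left(l \right)} = \frac{l + \frac{1}{-292 + l}}{2 l}$
$\frac{1}{h{\left(43 \right)}} = \frac{1}{\frac{1}{2} \cdot \frac{1}{43} \frac{1}{-292 + 43} \left(1 + 43^{2} - 12556\right)} = \frac{1}{\frac{1}{2} \cdot \frac{1}{43} \frac{1}{-249} \left(1 + 1849 - 12556\right)} = \frac{1}{\frac{1}{2} \cdot \frac{1}{43} \left(- \frac{1}{249}\right) \left(-10706\right)} = \frac{1}{\frac{5353}{10707}} = \frac{10707}{5353}$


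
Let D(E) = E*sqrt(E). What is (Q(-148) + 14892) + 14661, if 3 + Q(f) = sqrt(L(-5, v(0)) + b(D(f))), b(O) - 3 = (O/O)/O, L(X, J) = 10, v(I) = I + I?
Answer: 29550 + sqrt(284752 + 2*I*sqrt(37))/148 ≈ 29554.0 + 7.702e-5*I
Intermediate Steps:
v(I) = 2*I
D(E) = E**(3/2)
b(O) = 3 + 1/O (b(O) = 3 + (O/O)/O = 3 + 1/O)
Q(f) = -3 + sqrt(13 + f**(-3/2)) (Q(f) = -3 + sqrt(10 + (3 + 1/(f**(3/2)))) = -3 + sqrt(10 + (3 + f**(-3/2))) = -3 + sqrt(13 + f**(-3/2)))
(Q(-148) + 14892) + 14661 = ((-3 + sqrt(13 + (-148)**(-3/2))) + 14892) + 14661 = ((-3 + sqrt(13 + I*sqrt(37)/10952)) + 14892) + 14661 = (14889 + sqrt(13 + I*sqrt(37)/10952)) + 14661 = 29550 + sqrt(13 + I*sqrt(37)/10952)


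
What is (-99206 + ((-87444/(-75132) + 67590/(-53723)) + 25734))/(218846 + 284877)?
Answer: -748880357585/5134306626493 ≈ -0.14586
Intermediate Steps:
(-99206 + ((-87444/(-75132) + 67590/(-53723)) + 25734))/(218846 + 284877) = (-99206 + ((-87444*(-1/75132) + 67590*(-1/53723)) + 25734))/503723 = (-99206 + ((2429/2087 - 67590/53723) + 25734))*(1/503723) = (-99206 + (-10567163/112119901 + 25734))*(1/503723) = (-99206 + 2885282965171/112119901)*(1/503723) = -8237683933435/112119901*1/503723 = -748880357585/5134306626493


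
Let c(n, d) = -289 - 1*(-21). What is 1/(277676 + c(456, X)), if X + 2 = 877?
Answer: 1/277408 ≈ 3.6048e-6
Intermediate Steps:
X = 875 (X = -2 + 877 = 875)
c(n, d) = -268 (c(n, d) = -289 + 21 = -268)
1/(277676 + c(456, X)) = 1/(277676 - 268) = 1/277408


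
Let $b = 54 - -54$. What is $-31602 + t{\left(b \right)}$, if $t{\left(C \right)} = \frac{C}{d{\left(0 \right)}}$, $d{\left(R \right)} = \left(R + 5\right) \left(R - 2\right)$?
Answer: $- \frac{158064}{5} \approx -31613.0$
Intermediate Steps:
$b = 108$ ($b = 54 + 54 = 108$)
$d{\left(R \right)} = \left(-2 + R\right) \left(5 + R\right)$ ($d{\left(R \right)} = \left(5 + R\right) \left(-2 + R\right) = \left(-2 + R\right) \left(5 + R\right)$)
$t{\left(C \right)} = - \frac{C}{10}$ ($t{\left(C \right)} = \frac{C}{-10 + 0^{2} + 3 \cdot 0} = \frac{C}{-10 + 0 + 0} = \frac{C}{-10} = C \left(- \frac{1}{10}\right) = - \frac{C}{10}$)
$-31602 + t{\left(b \right)} = -31602 - \frac{54}{5} = - \frac{158064}{5}$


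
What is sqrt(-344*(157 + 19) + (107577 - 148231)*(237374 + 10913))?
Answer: I*sqrt(10093920242) ≈ 1.0047e+5*I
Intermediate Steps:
sqrt(-344*(157 + 19) + (107577 - 148231)*(237374 + 10913)) = sqrt(-344*176 - 40654*248287) = sqrt(-60544 - 10093859698) = sqrt(-10093920242) = I*sqrt(10093920242)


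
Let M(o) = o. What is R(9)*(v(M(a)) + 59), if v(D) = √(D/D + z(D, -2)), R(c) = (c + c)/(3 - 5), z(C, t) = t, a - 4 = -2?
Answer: -531 - 9*I ≈ -531.0 - 9.0*I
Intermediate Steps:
a = 2 (a = 4 - 2 = 2)
R(c) = -c (R(c) = (2*c)/(-2) = (2*c)*(-½) = -c)
v(D) = I (v(D) = √(D/D - 2) = √(1 - 2) = √(-1) = I)
R(9)*(v(M(a)) + 59) = (-1*9)*(I + 59) = -9*(59 + I) = -531 - 9*I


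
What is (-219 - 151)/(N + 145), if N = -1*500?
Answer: 74/71 ≈ 1.0423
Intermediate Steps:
N = -500
(-219 - 151)/(N + 145) = (-219 - 151)/(-500 + 145) = -370/(-355) = -370*(-1/355) = 74/71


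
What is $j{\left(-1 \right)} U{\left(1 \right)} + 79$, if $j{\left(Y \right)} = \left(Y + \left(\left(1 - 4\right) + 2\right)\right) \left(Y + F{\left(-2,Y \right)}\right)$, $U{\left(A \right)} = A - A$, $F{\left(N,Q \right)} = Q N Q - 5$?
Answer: $79$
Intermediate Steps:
$F{\left(N,Q \right)} = -5 + N Q^{2}$ ($F{\left(N,Q \right)} = N Q Q - 5 = N Q^{2} - 5 = -5 + N Q^{2}$)
$U{\left(A \right)} = 0$
$j{\left(Y \right)} = \left(-1 + Y\right) \left(-5 + Y - 2 Y^{2}\right)$ ($j{\left(Y \right)} = \left(Y + \left(\left(1 - 4\right) + 2\right)\right) \left(Y - \left(5 + 2 Y^{2}\right)\right) = \left(Y + \left(-3 + 2\right)\right) \left(-5 + Y - 2 Y^{2}\right) = \left(Y - 1\right) \left(-5 + Y - 2 Y^{2}\right) = \left(-1 + Y\right) \left(-5 + Y - 2 Y^{2}\right)$)
$j{\left(-1 \right)} U{\left(1 \right)} + 79 = \left(5 - -6 - 2 \left(-1\right)^{3} + 3 \left(-1\right)^{2}\right) 0 + 79 = \left(5 + 6 - -2 + 3 \cdot 1\right) 0 + 79 = \left(5 + 6 + 2 + 3\right) 0 + 79 = 16 \cdot 0 + 79 = 0 + 79 = 79$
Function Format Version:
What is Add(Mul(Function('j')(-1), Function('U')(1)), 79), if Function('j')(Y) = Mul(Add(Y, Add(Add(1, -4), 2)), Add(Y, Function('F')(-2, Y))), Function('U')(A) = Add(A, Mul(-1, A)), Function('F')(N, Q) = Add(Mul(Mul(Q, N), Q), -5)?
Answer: 79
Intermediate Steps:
Function('F')(N, Q) = Add(-5, Mul(N, Pow(Q, 2))) (Function('F')(N, Q) = Add(Mul(Mul(N, Q), Q), -5) = Add(Mul(N, Pow(Q, 2)), -5) = Add(-5, Mul(N, Pow(Q, 2))))
Function('U')(A) = 0
Function('j')(Y) = Mul(Add(-1, Y), Add(-5, Y, Mul(-2, Pow(Y, 2)))) (Function('j')(Y) = Mul(Add(Y, Add(Add(1, -4), 2)), Add(Y, Add(-5, Mul(-2, Pow(Y, 2))))) = Mul(Add(Y, Add(-3, 2)), Add(-5, Y, Mul(-2, Pow(Y, 2)))) = Mul(Add(Y, -1), Add(-5, Y, Mul(-2, Pow(Y, 2)))) = Mul(Add(-1, Y), Add(-5, Y, Mul(-2, Pow(Y, 2)))))
Add(Mul(Function('j')(-1), Function('U')(1)), 79) = Add(Mul(Add(5, Mul(-6, -1), Mul(-2, Pow(-1, 3)), Mul(3, Pow(-1, 2))), 0), 79) = Add(Mul(Add(5, 6, Mul(-2, -1), Mul(3, 1)), 0), 79) = Add(Mul(Add(5, 6, 2, 3), 0), 79) = Add(Mul(16, 0), 79) = Add(0, 79) = 79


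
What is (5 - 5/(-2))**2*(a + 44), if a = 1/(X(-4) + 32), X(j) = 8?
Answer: 79245/32 ≈ 2476.4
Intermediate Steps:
a = 1/40 (a = 1/(8 + 32) = 1/40 ≈ 0.025000)
(5 - 5/(-2))**2*(a + 44) = (5 - 5/(-2))**2*(1/40 + 44) = (5 - 5*(-1/2))**2*(1761/40) = (5 + 5/2)**2*(1761/40) = (15/2)**2*(1761/40) = (225/4)*(1761/40) = 79245/32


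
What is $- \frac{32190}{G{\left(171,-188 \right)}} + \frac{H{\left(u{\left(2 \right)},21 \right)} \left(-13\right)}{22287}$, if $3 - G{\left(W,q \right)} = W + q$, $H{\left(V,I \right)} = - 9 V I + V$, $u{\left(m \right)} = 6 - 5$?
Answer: $- \frac{71736965}{44574} \approx -1609.4$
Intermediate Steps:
$u{\left(m \right)} = 1$
$H{\left(V,I \right)} = V - 9 I V$ ($H{\left(V,I \right)} = - 9 I V + V = V - 9 I V$)
$G{\left(W,q \right)} = 3 - W - q$ ($G{\left(W,q \right)} = 3 - \left(W + q\right) = 3 - W - q$)
$- \frac{32190}{G{\left(171,-188 \right)}} + \frac{H{\left(u{\left(2 \right)},21 \right)} \left(-13\right)}{22287} = - \frac{32190}{3 - 171 - -188} + \frac{1 \left(1 - 189\right) \left(-13\right)}{22287} = - \frac{32190}{3 - 171 + 188} + 1 \left(1 - 189\right) \left(-13\right) \frac{1}{22287} = - \frac{32190}{20} + 1 \left(-188\right) \left(-13\right) \frac{1}{22287} = \left(-32190\right) \frac{1}{20} + \left(-188\right) \left(-13\right) \frac{1}{22287} = - \frac{3219}{2} + 2444 \cdot \frac{1}{22287} = - \frac{3219}{2} + \frac{2444}{22287} = - \frac{71736965}{44574}$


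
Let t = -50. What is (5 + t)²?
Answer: 2025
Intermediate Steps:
(5 + t)² = (5 - 50)² = (-45)² = 2025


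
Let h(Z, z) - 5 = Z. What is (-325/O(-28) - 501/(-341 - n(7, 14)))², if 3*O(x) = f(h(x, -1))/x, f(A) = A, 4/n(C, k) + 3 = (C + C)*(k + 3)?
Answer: 530511589075930225/377486131201 ≈ 1.4054e+6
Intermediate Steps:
n(C, k) = 4/(-3 + 2*C*(3 + k)) (n(C, k) = 4/(-3 + (C + C)*(k + 3)) = 4/(-3 + (2*C)*(3 + k)) = 4/(-3 + 2*C*(3 + k)))
h(Z, z) = 5 + Z
O(x) = (5 + x)/(3*x) (O(x) = ((5 + x)/x)/3 = (5 + x)/(3*x))
(-325/O(-28) - 501/(-341 - n(7, 14)))² = (-325*(-84/(5 - 28)) - 501/(-341 - 4/(-3 + 6*7 + 2*7*14)))² = (-325/((⅓)*(-1/28)*(-23)) - 501/(-341 - 4/(-3 + 42 + 196)))² = (-325/23/84 - 501/(-341 - 4/235))² = (-325*84/23 - 501/(-341 - 4/235))² = (-27300/23 - 501/(-341 - 1*4/235))² = (-27300/23 - 501/(-341 - 4/235))² = (-27300/23 - 501/(-80139/235))² = (-27300/23 - 501*(-235/80139))² = (-27300/23 + 39245/26713)² = (-728362265/614399)² = 530511589075930225/377486131201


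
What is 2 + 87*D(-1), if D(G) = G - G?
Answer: 2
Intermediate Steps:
D(G) = 0
2 + 87*D(-1) = 2 + 87*0 = 2 + 0 = 2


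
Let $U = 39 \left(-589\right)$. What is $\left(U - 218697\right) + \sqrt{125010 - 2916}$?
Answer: $-241668 + 3 \sqrt{13566} \approx -2.4132 \cdot 10^{5}$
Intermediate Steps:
$U = -22971$
$\left(U - 218697\right) + \sqrt{125010 - 2916} = \left(-22971 - 218697\right) + \sqrt{125010 - 2916} = -241668 + \sqrt{122094} = -241668 + 3 \sqrt{13566}$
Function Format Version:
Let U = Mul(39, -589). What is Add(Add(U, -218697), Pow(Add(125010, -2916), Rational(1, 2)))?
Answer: Add(-241668, Mul(3, Pow(13566, Rational(1, 2)))) ≈ -2.4132e+5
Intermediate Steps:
U = -22971
Add(Add(U, -218697), Pow(Add(125010, -2916), Rational(1, 2))) = Add(Add(-22971, -218697), Pow(Add(125010, -2916), Rational(1, 2))) = Add(-241668, Pow(122094, Rational(1, 2))) = Add(-241668, Mul(3, Pow(13566, Rational(1, 2))))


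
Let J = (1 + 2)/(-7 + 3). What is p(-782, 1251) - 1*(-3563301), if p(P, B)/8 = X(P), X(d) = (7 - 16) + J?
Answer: 3563223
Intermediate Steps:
J = -¾ (J = 3/(-4) = 3*(-¼) = -¾ ≈ -0.75000)
X(d) = -39/4 (X(d) = (7 - 16) - ¾ = -9 - ¾ = -39/4)
p(P, B) = -78 (p(P, B) = 8*(-39/4) = -78)
p(-782, 1251) - 1*(-3563301) = -78 - 1*(-3563301) = -78 + 3563301 = 3563223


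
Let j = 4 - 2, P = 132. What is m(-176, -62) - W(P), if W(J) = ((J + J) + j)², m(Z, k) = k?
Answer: -70818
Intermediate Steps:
j = 2
W(J) = (2 + 2*J)² (W(J) = ((J + J) + 2)² = (2*J + 2)² = (2 + 2*J)²)
m(-176, -62) - W(P) = -62 - 4*(1 + 132)² = -62 - 4*133² = -62 - 4*17689 = -62 - 1*70756 = -62 - 70756 = -70818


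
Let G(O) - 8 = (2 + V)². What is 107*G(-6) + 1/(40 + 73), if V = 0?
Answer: 145093/113 ≈ 1284.0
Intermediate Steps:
G(O) = 12 (G(O) = 8 + (2 + 0)² = 8 + 2² = 8 + 4 = 12)
107*G(-6) + 1/(40 + 73) = 107*12 + 1/(40 + 73) = 1284 + 1/113 = 145093/113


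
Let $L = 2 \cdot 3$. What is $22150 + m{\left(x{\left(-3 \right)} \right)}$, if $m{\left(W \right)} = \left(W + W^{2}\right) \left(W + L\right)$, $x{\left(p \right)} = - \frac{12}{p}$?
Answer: $22350$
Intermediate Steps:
$L = 6$
$m{\left(W \right)} = \left(6 + W\right) \left(W + W^{2}\right)$ ($m{\left(W \right)} = \left(W + W^{2}\right) \left(W + 6\right) = \left(W + W^{2}\right) \left(6 + W\right) = \left(6 + W\right) \left(W + W^{2}\right)$)
$22150 + m{\left(x{\left(-3 \right)} \right)} = 22150 + - \frac{12}{-3} \left(6 + \left(- \frac{12}{-3}\right)^{2} + 7 \left(- \frac{12}{-3}\right)\right) = 22150 + \left(-12\right) \left(- \frac{1}{3}\right) \left(6 + \left(\left(-12\right) \left(- \frac{1}{3}\right)\right)^{2} + 7 \left(\left(-12\right) \left(- \frac{1}{3}\right)\right)\right) = 22150 + 4 \left(6 + 4^{2} + 7 \cdot 4\right) = 22150 + 4 \left(6 + 16 + 28\right) = 22150 + 4 \cdot 50 = 22150 + 200 = 22350$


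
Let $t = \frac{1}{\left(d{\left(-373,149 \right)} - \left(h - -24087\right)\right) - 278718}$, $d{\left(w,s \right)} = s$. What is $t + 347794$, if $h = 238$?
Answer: $\frac{105344715835}{302894} \approx 3.4779 \cdot 10^{5}$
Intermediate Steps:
$t = - \frac{1}{302894}$ ($t = \frac{1}{\left(149 - \left(238 - -24087\right)\right) - 278718} = \frac{1}{\left(149 - \left(238 + 24087\right)\right) - 278718} = \frac{1}{\left(149 - 24325\right) - 278718} = \frac{1}{-24176 - 278718} = \frac{1}{-302894} = - \frac{1}{302894} \approx -3.3015 \cdot 10^{-6}$)
$t + 347794 = - \frac{1}{302894} + 347794 = \frac{105344715835}{302894}$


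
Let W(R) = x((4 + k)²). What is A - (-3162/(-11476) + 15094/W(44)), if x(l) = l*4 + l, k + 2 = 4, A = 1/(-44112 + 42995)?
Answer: -12132697153/144210285 ≈ -84.132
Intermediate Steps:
A = -1/1117 (A = 1/(-1117) = -1/1117 ≈ -0.00089526)
k = 2 (k = -2 + 4 = 2)
x(l) = 5*l (x(l) = 4*l + l = 5*l)
W(R) = 180 (W(R) = 5*(4 + 2)² = 5*6² = 5*36 = 180)
A - (-3162/(-11476) + 15094/W(44)) = -1/1117 - (-3162/(-11476) + 15094/180) = -1/1117 - (-3162*(-1/11476) + 15094*(1/180)) = -1/1117 - (1581/5738 + 7547/90) = -1/1117 - 1*10861744/129105 = -1/1117 - 10861744/129105 = -12132697153/144210285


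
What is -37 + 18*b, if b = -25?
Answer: -487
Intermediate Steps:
-37 + 18*b = -37 + 18*(-25) = -37 - 450 = -487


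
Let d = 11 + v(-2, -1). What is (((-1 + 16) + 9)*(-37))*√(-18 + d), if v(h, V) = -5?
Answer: -1776*I*√3 ≈ -3076.1*I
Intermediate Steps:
d = 6 (d = 11 - 5 = 6)
(((-1 + 16) + 9)*(-37))*√(-18 + d) = (((-1 + 16) + 9)*(-37))*√(-18 + 6) = ((15 + 9)*(-37))*√(-12) = (24*(-37))*(2*I*√3) = -1776*I*√3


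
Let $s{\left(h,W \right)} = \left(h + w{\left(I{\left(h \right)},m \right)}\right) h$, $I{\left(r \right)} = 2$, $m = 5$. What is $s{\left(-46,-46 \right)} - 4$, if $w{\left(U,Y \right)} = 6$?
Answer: $1836$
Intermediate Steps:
$s{\left(h,W \right)} = h \left(6 + h\right)$ ($s{\left(h,W \right)} = \left(h + 6\right) h = \left(6 + h\right) h = h \left(6 + h\right)$)
$s{\left(-46,-46 \right)} - 4 = - 46 \left(6 - 46\right) - 4 = \left(-46\right) \left(-40\right) + \left(-30 + 26\right) = 1840 - 4 = 1836$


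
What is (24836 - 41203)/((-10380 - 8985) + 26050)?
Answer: -16367/6685 ≈ -2.4483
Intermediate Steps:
(24836 - 41203)/((-10380 - 8985) + 26050) = -16367/(-19365 + 26050) = -16367/6685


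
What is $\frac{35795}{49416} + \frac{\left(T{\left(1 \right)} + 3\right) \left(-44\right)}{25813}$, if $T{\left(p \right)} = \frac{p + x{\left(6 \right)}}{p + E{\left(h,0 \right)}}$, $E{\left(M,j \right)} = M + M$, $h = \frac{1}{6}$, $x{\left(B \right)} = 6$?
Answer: $\frac{906038327}{1275575208} \approx 0.7103$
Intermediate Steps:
$h = \frac{1}{6} \approx 0.16667$
$E{\left(M,j \right)} = 2 M$
$T{\left(p \right)} = \frac{6 + p}{\frac{1}{3} + p}$ ($T{\left(p \right)} = \frac{p + 6}{p + 2 \cdot \frac{1}{6}} = \frac{6 + p}{p + \frac{1}{3}} = \frac{6 + p}{\frac{1}{3} + p}$)
$\frac{35795}{49416} + \frac{\left(T{\left(1 \right)} + 3\right) \left(-44\right)}{25813} = \frac{35795}{49416} + \frac{\left(\frac{3 \left(6 + 1\right)}{1 + 3 \cdot 1} + 3\right) \left(-44\right)}{25813} = 35795 \cdot \frac{1}{49416} + \left(3 \frac{1}{1 + 3} \cdot 7 + 3\right) \left(-44\right) \frac{1}{25813} = \frac{35795}{49416} + \left(3 \cdot \frac{1}{4} \cdot 7 + 3\right) \left(-44\right) \frac{1}{25813} = \frac{35795}{49416} + \left(\frac{21}{4} + 3\right) \left(-44\right) \frac{1}{25813} = \frac{35795}{49416} + \frac{33}{4} \left(-44\right) \frac{1}{25813} = \frac{35795}{49416} - \frac{363}{25813} = \frac{906038327}{1275575208}$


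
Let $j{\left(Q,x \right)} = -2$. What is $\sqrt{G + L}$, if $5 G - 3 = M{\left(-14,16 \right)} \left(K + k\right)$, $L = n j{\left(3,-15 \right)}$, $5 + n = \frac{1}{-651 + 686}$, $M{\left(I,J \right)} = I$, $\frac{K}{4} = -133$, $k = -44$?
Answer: $\frac{3 \sqrt{220955}}{35} \approx 40.291$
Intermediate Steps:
$K = -532$ ($K = 4 \left(-133\right) = -532$)
$n = - \frac{174}{35}$ ($n = -5 + \frac{1}{-651 + 686} = -5 + \frac{1}{35} = - \frac{174}{35} \approx -4.9714$)
$L = \frac{348}{35}$ ($L = \left(- \frac{174}{35}\right) \left(-2\right) = \frac{348}{35} \approx 9.9429$)
$G = \frac{8067}{5}$ ($G = \frac{3}{5} + \frac{\left(-14\right) \left(-532 - 44\right)}{5} = \frac{3}{5} + \frac{\left(-14\right) \left(-576\right)}{5} = \frac{3}{5} + \frac{1}{5} \cdot 8064 = \frac{3}{5} + \frac{8064}{5} = \frac{8067}{5} \approx 1613.4$)
$\sqrt{G + L} = \sqrt{\frac{8067}{5} + \frac{348}{35}} = \sqrt{\frac{56817}{35}} = \frac{3 \sqrt{220955}}{35}$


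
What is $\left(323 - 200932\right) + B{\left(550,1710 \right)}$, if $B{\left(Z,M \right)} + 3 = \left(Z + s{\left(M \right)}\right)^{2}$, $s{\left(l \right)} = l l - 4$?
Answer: $8553554024704$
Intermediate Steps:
$s{\left(l \right)} = -4 + l^{2}$ ($s{\left(l \right)} = l^{2} - 4 = -4 + l^{2}$)
$B{\left(Z,M \right)} = -3 + \left(-4 + Z + M^{2}\right)^{2}$ ($B{\left(Z,M \right)} = -3 + \left(Z + \left(-4 + M^{2}\right)\right)^{2} = -3 + \left(-4 + Z + M^{2}\right)^{2}$)
$\left(323 - 200932\right) + B{\left(550,1710 \right)} = \left(323 - 200932\right) - \left(3 - \left(-4 + 550 + 1710^{2}\right)^{2}\right) = \left(323 - 200932\right) - \left(3 - \left(-4 + 550 + 2924100\right)^{2}\right) = -200609 - \left(3 - 2924646^{2}\right) = -200609 + \left(-3 + 8553554225316\right) = -200609 + 8553554225313 = 8553554024704$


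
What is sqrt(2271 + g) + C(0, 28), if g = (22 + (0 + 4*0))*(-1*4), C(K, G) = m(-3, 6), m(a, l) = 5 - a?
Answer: 8 + sqrt(2183) ≈ 54.723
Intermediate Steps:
C(K, G) = 8 (C(K, G) = 5 - 1*(-3) = 5 + 3 = 8)
g = -88 (g = (22 + (0 + 0))*(-4) = (22 + 0)*(-4) = 22*(-4) = -88)
sqrt(2271 + g) + C(0, 28) = sqrt(2271 - 88) + 8 = sqrt(2183) + 8 = 8 + sqrt(2183)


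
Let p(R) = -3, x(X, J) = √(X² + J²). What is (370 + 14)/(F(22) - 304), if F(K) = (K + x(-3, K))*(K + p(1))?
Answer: -2304/8683 + 384*√493/8683 ≈ 0.71659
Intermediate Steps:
x(X, J) = √(J² + X²)
F(K) = (-3 + K)*(K + √(9 + K²)) (F(K) = (K + √(K² + (-3)²))*(K - 3) = (K + √(K² + 9))*(-3 + K) = (K + √(9 + K²))*(-3 + K) = (-3 + K)*(K + √(9 + K²)))
(370 + 14)/(F(22) - 304) = (370 + 14)/((22² - 3*22 - 3*√(9 + 22²) + 22*√(9 + 22²)) - 304) = 384/((484 - 66 - 3*√(9 + 484) + 22*√(9 + 484)) - 304) = 384/((484 - 66 - 3*√493 + 22*√493) - 304) = 384/((418 + 19*√493) - 304) = 384/(114 + 19*√493)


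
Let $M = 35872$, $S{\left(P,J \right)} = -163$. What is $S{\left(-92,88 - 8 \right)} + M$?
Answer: $35709$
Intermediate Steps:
$S{\left(-92,88 - 8 \right)} + M = -163 + 35872 = 35709$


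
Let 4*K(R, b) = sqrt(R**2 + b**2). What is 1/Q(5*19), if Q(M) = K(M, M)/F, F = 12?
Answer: 24*sqrt(2)/95 ≈ 0.35728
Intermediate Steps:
K(R, b) = sqrt(R**2 + b**2)/4
Q(M) = sqrt(2)*sqrt(M**2)/48 (Q(M) = (sqrt(M**2 + M**2)/4)/12 = (sqrt(2*M**2)/4)*(1/12) = ((sqrt(2)*sqrt(M**2))/4)*(1/12) = (sqrt(2)*sqrt(M**2)/4)*(1/12) = sqrt(2)*sqrt(M**2)/48)
1/Q(5*19) = 1/(sqrt(2)*sqrt((5*19)**2)/48) = 1/(sqrt(2)*sqrt(95**2)/48) = 1/(sqrt(2)*sqrt(9025)/48) = 1/((1/48)*sqrt(2)*95) = 1/(95*sqrt(2)/48) = 24*sqrt(2)/95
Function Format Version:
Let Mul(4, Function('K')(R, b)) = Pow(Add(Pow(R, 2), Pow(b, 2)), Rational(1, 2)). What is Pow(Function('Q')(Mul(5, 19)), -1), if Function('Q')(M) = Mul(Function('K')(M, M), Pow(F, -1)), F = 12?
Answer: Mul(Rational(24, 95), Pow(2, Rational(1, 2))) ≈ 0.35728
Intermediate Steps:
Function('K')(R, b) = Mul(Rational(1, 4), Pow(Add(Pow(R, 2), Pow(b, 2)), Rational(1, 2)))
Function('Q')(M) = Mul(Rational(1, 48), Pow(2, Rational(1, 2)), Pow(Pow(M, 2), Rational(1, 2))) (Function('Q')(M) = Mul(Mul(Rational(1, 4), Pow(Add(Pow(M, 2), Pow(M, 2)), Rational(1, 2))), Pow(12, -1)) = Mul(Mul(Rational(1, 4), Pow(Mul(2, Pow(M, 2)), Rational(1, 2))), Rational(1, 12)) = Mul(Mul(Rational(1, 4), Mul(Pow(2, Rational(1, 2)), Pow(Pow(M, 2), Rational(1, 2)))), Rational(1, 12)) = Mul(Mul(Rational(1, 4), Pow(2, Rational(1, 2)), Pow(Pow(M, 2), Rational(1, 2))), Rational(1, 12)) = Mul(Rational(1, 48), Pow(2, Rational(1, 2)), Pow(Pow(M, 2), Rational(1, 2))))
Pow(Function('Q')(Mul(5, 19)), -1) = Pow(Mul(Rational(1, 48), Pow(2, Rational(1, 2)), Pow(Pow(Mul(5, 19), 2), Rational(1, 2))), -1) = Pow(Mul(Rational(1, 48), Pow(2, Rational(1, 2)), Pow(Pow(95, 2), Rational(1, 2))), -1) = Pow(Mul(Rational(1, 48), Pow(2, Rational(1, 2)), Pow(9025, Rational(1, 2))), -1) = Pow(Mul(Rational(1, 48), Pow(2, Rational(1, 2)), 95), -1) = Pow(Mul(Rational(95, 48), Pow(2, Rational(1, 2))), -1) = Mul(Rational(24, 95), Pow(2, Rational(1, 2)))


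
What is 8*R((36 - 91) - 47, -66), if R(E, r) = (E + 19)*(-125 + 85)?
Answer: 26560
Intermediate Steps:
R(E, r) = -760 - 40*E (R(E, r) = (19 + E)*(-40) = -760 - 40*E)
8*R((36 - 91) - 47, -66) = 8*(-760 - 40*((36 - 91) - 47)) = 8*(-760 - 40*(-55 - 47)) = 8*(-760 - 40*(-102)) = 8*(-760 + 4080) = 8*3320 = 26560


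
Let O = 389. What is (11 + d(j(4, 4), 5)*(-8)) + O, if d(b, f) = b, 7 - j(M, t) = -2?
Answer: 328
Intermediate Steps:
j(M, t) = 9 (j(M, t) = 7 - 1*(-2) = 7 + 2 = 9)
(11 + d(j(4, 4), 5)*(-8)) + O = (11 + 9*(-8)) + 389 = (11 - 72) + 389 = -61 + 389 = 328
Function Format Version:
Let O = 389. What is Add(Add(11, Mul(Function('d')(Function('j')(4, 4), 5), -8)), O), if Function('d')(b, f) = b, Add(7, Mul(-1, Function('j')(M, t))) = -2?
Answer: 328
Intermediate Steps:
Function('j')(M, t) = 9 (Function('j')(M, t) = Add(7, Mul(-1, -2)) = Add(7, 2) = 9)
Add(Add(11, Mul(Function('d')(Function('j')(4, 4), 5), -8)), O) = Add(Add(11, Mul(9, -8)), 389) = Add(Add(11, -72), 389) = Add(-61, 389) = 328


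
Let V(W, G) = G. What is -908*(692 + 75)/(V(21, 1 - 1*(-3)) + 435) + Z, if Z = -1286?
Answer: -1260990/439 ≈ -2872.4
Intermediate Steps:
-908*(692 + 75)/(V(21, 1 - 1*(-3)) + 435) + Z = -908*(692 + 75)/((1 - 1*(-3)) + 435) - 1286 = -696436/((1 + 3) + 435) - 1286 = -696436/(4 + 435) - 1286 = -696436/439 - 1286 = -1260990/439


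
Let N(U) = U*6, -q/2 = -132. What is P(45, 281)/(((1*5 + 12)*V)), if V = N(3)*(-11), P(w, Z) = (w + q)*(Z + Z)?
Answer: -28943/561 ≈ -51.592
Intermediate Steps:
q = 264 (q = -2*(-132) = 264)
P(w, Z) = 2*Z*(264 + w) (P(w, Z) = (w + 264)*(Z + Z) = (264 + w)*(2*Z) = 2*Z*(264 + w))
N(U) = 6*U
V = -198 (V = (6*3)*(-11) = 18*(-11) = -198)
P(45, 281)/(((1*5 + 12)*V)) = (2*281*(264 + 45))/(((1*5 + 12)*(-198))) = (2*281*309)/(((5 + 12)*(-198))) = 173658/((17*(-198))) = 173658/(-3366) = 173658*(-1/3366) = -28943/561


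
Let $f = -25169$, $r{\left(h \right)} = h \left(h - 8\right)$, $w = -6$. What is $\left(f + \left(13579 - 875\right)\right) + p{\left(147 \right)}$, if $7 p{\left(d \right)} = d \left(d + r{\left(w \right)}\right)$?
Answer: $-7614$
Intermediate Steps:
$r{\left(h \right)} = h \left(-8 + h\right)$
$p{\left(d \right)} = \frac{d \left(84 + d\right)}{7}$ ($p{\left(d \right)} = \frac{d \left(d - 6 \left(-8 - 6\right)\right)}{7} = \frac{d \left(d - -84\right)}{7} = \frac{d \left(d + 84\right)}{7} = \frac{d \left(84 + d\right)}{7}$)
$\left(f + \left(13579 - 875\right)\right) + p{\left(147 \right)} = \left(-25169 + \left(13579 - 875\right)\right) + \frac{1}{7} \cdot 147 \left(84 + 147\right) = \left(-25169 + 12704\right) + \frac{1}{7} \cdot 147 \cdot 231 = -12465 + 4851 = -7614$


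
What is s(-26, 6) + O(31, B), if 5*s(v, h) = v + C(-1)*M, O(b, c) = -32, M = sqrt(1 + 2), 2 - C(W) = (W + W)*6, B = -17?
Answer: -186/5 + 14*sqrt(3)/5 ≈ -32.350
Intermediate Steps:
C(W) = 2 - 12*W (C(W) = 2 - (W + W)*6 = 2 - 2*W*6 = 2 - 12*W)
M = sqrt(3) ≈ 1.7320
s(v, h) = v/5 + 14*sqrt(3)/5 (s(v, h) = (v + (2 - 12*(-1))*sqrt(3))/5 = (v + (2 + 12)*sqrt(3))/5 = (v + 14*sqrt(3))/5 = v/5 + 14*sqrt(3)/5)
s(-26, 6) + O(31, B) = ((1/5)*(-26) + 14*sqrt(3)/5) - 32 = (-26/5 + 14*sqrt(3)/5) - 32 = -186/5 + 14*sqrt(3)/5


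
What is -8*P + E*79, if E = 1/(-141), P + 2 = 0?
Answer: 2177/141 ≈ 15.440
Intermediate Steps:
P = -2 (P = -2 + 0 = -2)
E = -1/141 ≈ -0.0070922
-8*P + E*79 = -8*(-2) - 1/141*79 = 16 - 79/141 = 2177/141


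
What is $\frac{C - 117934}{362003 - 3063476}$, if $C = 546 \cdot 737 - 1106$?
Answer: $- \frac{94454}{900491} \approx -0.10489$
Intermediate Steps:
$C = 401296$ ($C = 402402 - 1106 = 401296$)
$\frac{C - 117934}{362003 - 3063476} = \frac{401296 - 117934}{362003 - 3063476} = \frac{283362}{-2701473} = 283362 \left(- \frac{1}{2701473}\right) = - \frac{94454}{900491}$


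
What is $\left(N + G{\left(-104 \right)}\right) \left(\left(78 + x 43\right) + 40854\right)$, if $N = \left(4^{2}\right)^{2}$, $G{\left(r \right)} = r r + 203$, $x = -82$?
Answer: $421752650$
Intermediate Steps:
$G{\left(r \right)} = 203 + r^{2}$ ($G{\left(r \right)} = r^{2} + 203 = 203 + r^{2}$)
$N = 256$ ($N = 16^{2} = 256$)
$\left(N + G{\left(-104 \right)}\right) \left(\left(78 + x 43\right) + 40854\right) = \left(256 + \left(203 + \left(-104\right)^{2}\right)\right) \left(\left(78 - 3526\right) + 40854\right) = \left(256 + \left(203 + 10816\right)\right) \left(\left(78 - 3526\right) + 40854\right) = \left(256 + 11019\right) \left(-3448 + 40854\right) = 11275 \cdot 37406 = 421752650$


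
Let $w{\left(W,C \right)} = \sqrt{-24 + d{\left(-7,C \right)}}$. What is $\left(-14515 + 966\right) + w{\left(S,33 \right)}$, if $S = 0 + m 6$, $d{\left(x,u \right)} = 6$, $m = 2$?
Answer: $-13549 + 3 i \sqrt{2} \approx -13549.0 + 4.2426 i$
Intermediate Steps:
$S = 12$ ($S = 0 + 2 \cdot 6 = 0 + 12 = 12$)
$w{\left(W,C \right)} = 3 i \sqrt{2}$ ($w{\left(W,C \right)} = \sqrt{-24 + 6} = \sqrt{-18} = 3 i \sqrt{2}$)
$\left(-14515 + 966\right) + w{\left(S,33 \right)} = \left(-14515 + 966\right) + 3 i \sqrt{2} = -13549 + 3 i \sqrt{2}$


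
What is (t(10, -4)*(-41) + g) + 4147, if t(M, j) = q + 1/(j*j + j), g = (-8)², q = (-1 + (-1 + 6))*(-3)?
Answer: 56395/12 ≈ 4699.6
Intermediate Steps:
q = -12 (q = (-1 + 5)*(-3) = 4*(-3) = -12)
g = 64
t(M, j) = -12 + 1/(j + j²) (t(M, j) = -12 + 1/(j*j + j) = -12 + 1/(j² + j) = -12 + 1/(j + j²))
(t(10, -4)*(-41) + g) + 4147 = (((1 - 12*(-4) - 12*(-4)²)/((-4)*(1 - 4)))*(-41) + 64) + 4147 = (-¼*(1 + 48 - 12*16)/(-3)*(-41) + 64) + 4147 = (-¼*(-⅓)*(1 + 48 - 192)*(-41) + 64) + 4147 = (-¼*(-⅓)*(-143)*(-41) + 64) + 4147 = (-143/12*(-41) + 64) + 4147 = (5863/12 + 64) + 4147 = 6631/12 + 4147 = 56395/12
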